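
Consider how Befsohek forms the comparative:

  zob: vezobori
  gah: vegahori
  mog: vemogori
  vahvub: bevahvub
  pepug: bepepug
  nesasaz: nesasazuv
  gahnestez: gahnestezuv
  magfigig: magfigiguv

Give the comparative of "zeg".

vezegori

zob and vahvub both end in -b yet inflect differently (vezobori, bevahvub), so the final letter is not what conditions the rule; the number of vowels is.
"zeg" has 1 vowel. The stems with 1 vowel (zob → vezobori, gah → vegahori, mog → vemogori) add ve- … -ori around the stem.
The other patterns: stems with 2 vowels add the prefix be-; stems with 3 vowels add -uv.
So zeg → vezegori.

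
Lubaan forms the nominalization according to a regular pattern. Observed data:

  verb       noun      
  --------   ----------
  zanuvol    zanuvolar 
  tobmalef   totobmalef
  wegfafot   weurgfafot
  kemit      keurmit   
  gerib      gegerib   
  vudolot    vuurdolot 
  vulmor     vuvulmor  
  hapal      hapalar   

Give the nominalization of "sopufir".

sosopufir

"sopufir" ends in -r. The one such stem in the data (vulmor → vuvulmor) repeats the first consonant+vowel as a prefix (as do gerib, tobmalef), so the same rule applies.
So sopufir → sosopufir.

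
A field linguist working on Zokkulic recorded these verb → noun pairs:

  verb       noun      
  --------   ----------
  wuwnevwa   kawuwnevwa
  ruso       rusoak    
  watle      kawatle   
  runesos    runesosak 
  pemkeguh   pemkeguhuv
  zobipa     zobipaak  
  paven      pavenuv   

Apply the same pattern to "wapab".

kawapab

wuwnevwa and zobipa both end in -a yet inflect differently (kawuwnevwa, zobipaak), so the final letter is not what conditions the rule; the first letter is.
"wapab" begins with w-. The stems beginning with w- (watle → kawatle, wuwnevwa → kawuwnevwa) add the prefix ka-.
The other patterns: stems beginning with p- add -uv; stems beginning with r- or z- add -ak.
So wapab → kawapab.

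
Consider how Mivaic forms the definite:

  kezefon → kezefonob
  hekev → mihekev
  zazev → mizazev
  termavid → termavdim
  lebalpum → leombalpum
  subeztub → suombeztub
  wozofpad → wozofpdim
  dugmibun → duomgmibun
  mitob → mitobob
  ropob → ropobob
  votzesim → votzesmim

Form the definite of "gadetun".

gaomdetun

kezefon and dugmibun both end in -n yet inflect differently (kezefonob, duomgmibun), so the final letter is not what conditions the rule; the last vowel is.
"gadetun" has last vowel 'u'. The stems whose last vowel is 'u' (dugmibun → duomgmibun, subeztub → suombeztub, lebalpum → leombalpum) insert -om- after the first vowel.
The other patterns: stems whose last vowel is 'o' add -ob; stems whose last vowel is 'e' add the prefix mi-; stems whose last vowel is 'a' or 'i' delete the last vowel and add -im.
So gadetun → gaomdetun.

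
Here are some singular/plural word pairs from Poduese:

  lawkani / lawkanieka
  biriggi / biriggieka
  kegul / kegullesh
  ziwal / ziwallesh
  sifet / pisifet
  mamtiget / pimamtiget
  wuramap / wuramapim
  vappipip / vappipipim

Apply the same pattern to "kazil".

kazillesh

"kazil" ends in -l. The stems ending in -l (kegul → kegullesh, ziwal → ziwallesh) double the final consonant and add -esh.
The other patterns: stems ending in -i add -eka; stems ending in -t add the prefix pi-; stems ending in -p add -im.
So kazil → kazillesh.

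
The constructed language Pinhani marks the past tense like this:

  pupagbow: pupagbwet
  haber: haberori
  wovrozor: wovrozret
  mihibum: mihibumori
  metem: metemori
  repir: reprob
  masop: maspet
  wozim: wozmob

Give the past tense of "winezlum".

repir and wovrozor both end in -r yet inflect differently (reprob, wovrozret), so the final letter is not what conditions the rule; the last vowel is.
"winezlum" has last vowel 'u'. The one such stem in the data (mihibum → mihibumori) adds -ori, so the same rule applies.
So winezlum → winezlumori.

winezlumori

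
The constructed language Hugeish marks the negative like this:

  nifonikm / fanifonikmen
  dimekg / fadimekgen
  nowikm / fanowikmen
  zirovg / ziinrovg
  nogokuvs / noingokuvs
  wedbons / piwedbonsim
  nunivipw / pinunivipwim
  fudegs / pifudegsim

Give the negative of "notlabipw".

pinotlabipwim

dimekg and zirovg both end in -g yet inflect differently (fadimekgen, ziinrovg), so the final letter is not what conditions the rule; the second-to-last letter is.
"notlabipw" has second-to-last letter 'p'. The one such stem in the data (nunivipw → pinunivipwim) adds pi- … -im around the stem, so the same rule applies.
The other patterns: stems whose second-to-last letter is 'k' add fa- … -en around the stem; stems whose second-to-last letter is 'v' insert -in- after the first vowel.
So notlabipw → pinotlabipwim.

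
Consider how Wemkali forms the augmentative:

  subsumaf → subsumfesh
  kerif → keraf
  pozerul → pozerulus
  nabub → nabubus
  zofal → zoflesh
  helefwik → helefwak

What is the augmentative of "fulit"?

fulat

zofal and pozerul both end in -l yet inflect differently (zoflesh, pozerulus), so the final letter is not what conditions the rule; the last vowel is.
"fulit" has last vowel 'i'. The stems whose last vowel is 'i' (helefwik → helefwak, kerif → keraf) change the last vowel to 'a'.
The other patterns: stems whose last vowel is 'a' delete the last vowel and add -esh; stems whose last vowel is 'u' add -us.
So fulit → fulat.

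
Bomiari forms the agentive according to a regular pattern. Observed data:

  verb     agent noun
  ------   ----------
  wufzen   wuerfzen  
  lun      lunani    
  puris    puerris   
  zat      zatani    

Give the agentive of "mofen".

moerfen

lun and wufzen both end in -n yet inflect differently (lunani, wuerfzen), so the final letter is not what conditions the rule; the number of vowels is.
"mofen" has 2 vowels. The stems with 2 vowels (puris → puerris, wufzen → wuerfzen) insert -er- after the first vowel.
The other pattern: stems with 1 vowel add -ani.
So mofen → moerfen.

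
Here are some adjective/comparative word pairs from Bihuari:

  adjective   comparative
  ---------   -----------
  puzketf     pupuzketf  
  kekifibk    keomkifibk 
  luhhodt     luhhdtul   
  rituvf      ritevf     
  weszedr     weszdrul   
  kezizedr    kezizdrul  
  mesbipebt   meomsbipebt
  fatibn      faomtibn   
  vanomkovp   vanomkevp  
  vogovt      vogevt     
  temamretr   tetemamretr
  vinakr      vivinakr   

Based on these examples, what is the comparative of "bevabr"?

beomvabr

"bevabr" has second-to-last letter 'b'. The stems whose second-to-last letter is 'b' (fatibn → faomtibn, mesbipebt → meomsbipebt, kekifibk → keomkifibk) insert -om- after the first vowel.
The other patterns: stems whose second-to-last letter is 'v' change the last vowel to 'e'; stems whose second-to-last letter is 'd' delete the last vowel and add -ul; stems whose second-to-last letter is 'k' or 't' repeat the first consonant+vowel as a prefix.
So bevabr → beomvabr.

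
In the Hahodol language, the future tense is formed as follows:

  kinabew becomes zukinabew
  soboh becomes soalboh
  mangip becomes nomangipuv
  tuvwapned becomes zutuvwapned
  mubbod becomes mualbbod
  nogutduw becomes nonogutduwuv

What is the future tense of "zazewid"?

mubbod and tuvwapned both end in -d yet inflect differently (mualbbod, zutuvwapned), so the final letter is not what conditions the rule; the last vowel is.
"zazewid" has last vowel 'i'. The one such stem in the data (mangip → nomangipuv) adds no- … -uv around the stem, so the same rule applies.
So zazewid → nozazewiduv.

nozazewiduv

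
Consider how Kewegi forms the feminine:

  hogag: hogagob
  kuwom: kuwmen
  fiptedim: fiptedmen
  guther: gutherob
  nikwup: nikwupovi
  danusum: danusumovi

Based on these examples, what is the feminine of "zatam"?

"zatam" has last vowel 'a'. The one such stem in the data (hogag → hogagob) adds -ob, so the same rule applies.
The other patterns: stems whose last vowel is 'u' add -ovi; stems whose last vowel is 'i' or 'o' delete the last vowel and add -en.
So zatam → zatamob.

zatamob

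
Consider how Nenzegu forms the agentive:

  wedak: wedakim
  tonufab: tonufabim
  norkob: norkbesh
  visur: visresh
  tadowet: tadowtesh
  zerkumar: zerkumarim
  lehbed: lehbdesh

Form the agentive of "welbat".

welbatim

zerkumar and visur both end in -r yet inflect differently (zerkumarim, visresh), so the final letter is not what conditions the rule; the last vowel is.
"welbat" has last vowel 'a'. The stems whose last vowel is 'a' (wedak → wedakim, tonufab → tonufabim, zerkumar → zerkumarim) add -im.
The other pattern: stems whose last vowel is 'e', 'o' or 'u' delete the last vowel and add -esh.
So welbat → welbatim.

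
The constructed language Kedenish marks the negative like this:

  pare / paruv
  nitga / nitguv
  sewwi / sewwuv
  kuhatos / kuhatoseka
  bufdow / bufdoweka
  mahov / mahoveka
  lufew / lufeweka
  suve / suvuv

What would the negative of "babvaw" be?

babvaweka

lufew and suve both have last vowel 'e' yet inflect differently (lufeweka, suvuv), so the last vowel is not what conditions the rule; whether the stem ends in a vowel or a consonant is.
"babvaw" ends in a consonant. The stems ending in a consonant (lufew → lufeweka, kuhatos → kuhatoseka, mahov → mahoveka) add -eka.
So babvaw → babvaweka.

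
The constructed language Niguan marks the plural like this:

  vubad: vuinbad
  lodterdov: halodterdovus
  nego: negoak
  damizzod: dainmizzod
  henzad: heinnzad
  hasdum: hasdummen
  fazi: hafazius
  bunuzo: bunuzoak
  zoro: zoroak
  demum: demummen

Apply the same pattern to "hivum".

"hivum" ends in -m. The stems ending in -m (hasdum → hasdummen, demum → demummen) double the final consonant and add -en.
The other patterns: stems ending in -d insert -in- after the first vowel; stems ending in -o add -ak; stems ending in -i or -v add ha- … -us around the stem.
So hivum → hivummen.

hivummen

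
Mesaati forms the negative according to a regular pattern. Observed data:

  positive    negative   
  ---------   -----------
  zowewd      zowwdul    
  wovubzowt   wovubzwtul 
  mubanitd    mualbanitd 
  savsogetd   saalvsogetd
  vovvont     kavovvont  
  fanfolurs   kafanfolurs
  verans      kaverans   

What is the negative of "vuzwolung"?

kavuzwolung

"vuzwolung" has second-to-last letter 'n'. The stems whose second-to-last letter is 'n' (vovvont → kavovvont, verans → kaverans) add the prefix ka-.
The other patterns: stems whose second-to-last letter is 'w' delete the last vowel and add -ul; stems whose second-to-last letter is 't' insert -al- after the first vowel.
So vuzwolung → kavuzwolung.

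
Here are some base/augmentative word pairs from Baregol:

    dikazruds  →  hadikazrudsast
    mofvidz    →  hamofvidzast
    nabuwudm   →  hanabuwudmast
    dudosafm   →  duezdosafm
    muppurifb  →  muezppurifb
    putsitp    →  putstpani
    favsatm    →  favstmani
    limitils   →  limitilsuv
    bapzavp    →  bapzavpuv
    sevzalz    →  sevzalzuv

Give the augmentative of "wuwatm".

wuwtmani

nabuwudm and dudosafm both end in -m yet inflect differently (hanabuwudmast, duezdosafm), so the final letter is not what conditions the rule; the second-to-last letter is.
"wuwatm" has second-to-last letter 't'. The stems whose second-to-last letter is 't' (putsitp → putstpani, favsatm → favstmani) delete the last vowel and add -ani.
The other patterns: stems whose second-to-last letter is 'd' add ha- … -ast around the stem; stems whose second-to-last letter is 'f' insert -ez- after the first vowel; stems whose second-to-last letter is 'l' or 'v' add -uv.
So wuwatm → wuwtmani.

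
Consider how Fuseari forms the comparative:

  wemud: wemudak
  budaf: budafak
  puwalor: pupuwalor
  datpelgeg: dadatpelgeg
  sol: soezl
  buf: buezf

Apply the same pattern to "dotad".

buf and budaf both end in -f yet inflect differently (buezf, budafak), so the final letter is not what conditions the rule; the number of vowels is.
"dotad" has 2 vowels. The stems with 2 vowels (budaf → budafak, wemud → wemudak) add -ak.
The other patterns: stems with 1 vowel insert -ez- after the first vowel; stems with 3 vowels repeat the first consonant+vowel as a prefix.
So dotad → dotadak.

dotadak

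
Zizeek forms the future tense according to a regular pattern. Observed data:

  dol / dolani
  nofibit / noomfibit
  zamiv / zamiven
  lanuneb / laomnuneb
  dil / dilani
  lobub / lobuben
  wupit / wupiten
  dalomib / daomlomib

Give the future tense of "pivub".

pivuben

wupit and nofibit both end in -t yet inflect differently (wupiten, noomfibit), so the final letter is not what conditions the rule; the number of vowels is.
"pivub" has 2 vowels. The stems with 2 vowels (lobub → lobuben, wupit → wupiten, zamiv → zamiven) add -en.
The other patterns: stems with 1 vowel add -ani; stems with 3 vowels insert -om- after the first vowel.
So pivub → pivuben.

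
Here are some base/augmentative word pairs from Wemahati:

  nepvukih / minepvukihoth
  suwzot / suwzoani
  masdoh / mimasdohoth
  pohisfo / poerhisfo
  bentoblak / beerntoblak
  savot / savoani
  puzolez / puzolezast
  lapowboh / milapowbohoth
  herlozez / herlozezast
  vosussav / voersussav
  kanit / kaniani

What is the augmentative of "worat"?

lapowboh and suwzot both have last vowel 'o' yet inflect differently (milapowbohoth, suwzoani), so the last vowel is not what conditions the rule; the final letter is.
"worat" ends in -t. The stems ending in -t (suwzot → suwzoani, savot → savoani, kanit → kaniani) drop the final letter and add -ani.
The other patterns: stems ending in -z add -ast; stems ending in -h add mi- … -oth around the stem; stems ending in -k, -o or -v insert -er- after the first vowel.
So worat → woraani.

woraani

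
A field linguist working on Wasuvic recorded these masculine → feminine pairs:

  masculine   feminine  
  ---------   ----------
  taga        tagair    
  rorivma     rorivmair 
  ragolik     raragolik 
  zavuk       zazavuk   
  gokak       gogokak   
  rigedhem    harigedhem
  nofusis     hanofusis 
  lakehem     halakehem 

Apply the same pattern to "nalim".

hanalim

taga and gokak both have last vowel 'a' yet inflect differently (tagair, gogokak), so the last vowel is not what conditions the rule; the final letter is.
"nalim" ends in -m. The stems ending in -m (rigedhem → harigedhem, lakehem → halakehem) add the prefix ha-.
So nalim → hanalim.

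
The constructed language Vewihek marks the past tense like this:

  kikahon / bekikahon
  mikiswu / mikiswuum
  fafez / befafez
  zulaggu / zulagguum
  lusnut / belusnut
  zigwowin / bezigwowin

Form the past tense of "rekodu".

rekoduum

zulaggu and lusnut both have last vowel 'u' yet inflect differently (zulagguum, belusnut), so the last vowel is not what conditions the rule; the final letter is.
"rekodu" ends in -u. The stems ending in -u (zulaggu → zulagguum, mikiswu → mikiswuum) add -um.
So rekodu → rekoduum.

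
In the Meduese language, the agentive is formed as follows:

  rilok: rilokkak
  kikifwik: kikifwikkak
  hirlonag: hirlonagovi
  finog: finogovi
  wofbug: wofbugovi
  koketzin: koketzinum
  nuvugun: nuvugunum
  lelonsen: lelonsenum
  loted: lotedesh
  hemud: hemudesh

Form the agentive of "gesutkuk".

rilok and finog both have last vowel 'o' yet inflect differently (rilokkak, finogovi), so the last vowel is not what conditions the rule; the final letter is.
"gesutkuk" ends in -k. The stems ending in -k (rilok → rilokkak, kikifwik → kikifwikkak) double the final consonant and add -ak.
The other patterns: stems ending in -g add -ovi; stems ending in -n add -um; stems ending in -d add -esh.
So gesutkuk → gesutkukkak.

gesutkukkak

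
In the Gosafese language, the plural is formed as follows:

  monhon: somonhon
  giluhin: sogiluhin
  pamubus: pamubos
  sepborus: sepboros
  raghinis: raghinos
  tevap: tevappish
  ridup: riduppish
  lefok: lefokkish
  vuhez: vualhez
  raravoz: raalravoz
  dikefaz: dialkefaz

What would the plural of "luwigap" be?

luwigappish

"luwigap" ends in -p. The stems ending in -p (tevap → tevappish, ridup → riduppish) double the final consonant and add -ish.
So luwigap → luwigappish.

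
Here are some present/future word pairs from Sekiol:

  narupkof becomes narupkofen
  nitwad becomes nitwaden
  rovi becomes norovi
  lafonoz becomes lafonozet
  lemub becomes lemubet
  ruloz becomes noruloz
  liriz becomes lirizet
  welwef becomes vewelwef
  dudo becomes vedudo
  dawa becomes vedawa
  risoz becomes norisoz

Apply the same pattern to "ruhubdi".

noruhubdi

"ruhubdi" begins with r-. The stems beginning with r- (rovi → norovi, risoz → norisoz, ruloz → noruloz) add the prefix no-.
The other patterns: stems beginning with n- add -en; stems beginning with l- add -et; stems beginning with d- or w- add the prefix ve-.
So ruhubdi → noruhubdi.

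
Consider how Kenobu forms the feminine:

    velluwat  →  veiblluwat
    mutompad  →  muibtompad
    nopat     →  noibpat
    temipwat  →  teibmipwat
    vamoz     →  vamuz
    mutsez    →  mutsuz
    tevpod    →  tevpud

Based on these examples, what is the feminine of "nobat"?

"nobat" has last vowel 'a'. The stems whose last vowel is 'a' (velluwat → veiblluwat, mutompad → muibtompad, nopat → noibpat) insert -ib- after the first vowel.
The other pattern: stems whose last vowel is 'e' or 'o' change the last vowel to 'u'.
So nobat → noibbat.

noibbat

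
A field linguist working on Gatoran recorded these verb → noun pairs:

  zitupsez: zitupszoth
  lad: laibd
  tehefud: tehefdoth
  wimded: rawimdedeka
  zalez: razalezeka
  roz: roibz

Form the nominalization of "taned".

ratanedeka

roz and zalez both end in -z yet inflect differently (roibz, razalezeka), so the final letter is not what conditions the rule; the number of vowels is.
"taned" has 2 vowels. The stems with 2 vowels (zalez → razalezeka, wimded → rawimdedeka) add ra- … -eka around the stem.
The other patterns: stems with 1 vowel insert -ib- after the first vowel; stems with 3 vowels delete the last vowel and add -oth.
So taned → ratanedeka.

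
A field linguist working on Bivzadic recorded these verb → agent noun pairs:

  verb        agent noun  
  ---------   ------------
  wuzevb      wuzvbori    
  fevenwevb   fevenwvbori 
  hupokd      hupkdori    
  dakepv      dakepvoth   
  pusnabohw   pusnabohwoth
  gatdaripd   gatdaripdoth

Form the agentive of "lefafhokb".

hupokd and gatdaripd both end in -d yet inflect differently (hupkdori, gatdaripdoth), so the final letter is not what conditions the rule; the second-to-last letter is.
"lefafhokb" has second-to-last letter 'k'. The one such stem in the data (hupokd → hupkdori) deletes the last vowel and adds -ori (as do wuzevb, fevenwevb), so the same rule applies.
So lefafhokb → lefafhkbori.

lefafhkbori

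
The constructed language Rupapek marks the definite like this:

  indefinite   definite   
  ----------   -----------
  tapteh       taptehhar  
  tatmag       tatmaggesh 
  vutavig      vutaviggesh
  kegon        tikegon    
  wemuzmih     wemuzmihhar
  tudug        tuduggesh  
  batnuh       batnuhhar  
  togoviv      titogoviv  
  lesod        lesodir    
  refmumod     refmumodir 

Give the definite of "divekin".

tudug and batnuh both have last vowel 'u' yet inflect differently (tuduggesh, batnuhhar), so the last vowel is not what conditions the rule; the final letter is.
"divekin" ends in -n. The one such stem in the data (kegon → tikegon) adds the prefix ti-, so the same rule applies.
So divekin → tidivekin.

tidivekin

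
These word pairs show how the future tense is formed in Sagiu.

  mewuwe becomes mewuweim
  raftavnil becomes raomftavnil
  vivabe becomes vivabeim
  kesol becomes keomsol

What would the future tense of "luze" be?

vivabe and raftavnil both have 3 vowels yet inflect differently (vivabeim, raomftavnil), so the number of vowels is not what conditions the rule; the final letter is.
"luze" ends in -e. The stems ending in -e (vivabe → vivabeim, mewuwe → mewuweim) add -im.
So luze → luzeim.

luzeim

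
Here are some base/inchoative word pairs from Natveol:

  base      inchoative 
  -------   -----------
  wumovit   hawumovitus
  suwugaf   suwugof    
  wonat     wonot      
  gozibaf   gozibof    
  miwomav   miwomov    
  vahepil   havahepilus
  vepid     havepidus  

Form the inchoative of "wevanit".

wonat and wumovit both end in -t yet inflect differently (wonot, hawumovitus), so the final letter is not what conditions the rule; the last vowel is.
"wevanit" has last vowel 'i'. The stems whose last vowel is 'i' (wumovit → hawumovitus, vahepil → havahepilus, vepid → havepidus) add ha- … -us around the stem.
The other pattern: stems whose last vowel is 'a' change the last vowel to 'o'.
So wevanit → hawevanitus.

hawevanitus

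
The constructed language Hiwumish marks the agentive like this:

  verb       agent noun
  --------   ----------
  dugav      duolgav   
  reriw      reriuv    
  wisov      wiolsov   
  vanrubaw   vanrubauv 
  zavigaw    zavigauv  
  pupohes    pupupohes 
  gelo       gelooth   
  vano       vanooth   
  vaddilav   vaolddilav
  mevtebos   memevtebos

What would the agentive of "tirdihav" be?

wisov and mevtebos both have last vowel 'o' yet inflect differently (wiolsov, memevtebos), so the last vowel is not what conditions the rule; the final letter is.
"tirdihav" ends in -v. The stems ending in -v (vaddilav → vaolddilav, dugav → duolgav, wisov → wiolsov) insert -ol- after the first vowel.
So tirdihav → tiolrdihav.

tiolrdihav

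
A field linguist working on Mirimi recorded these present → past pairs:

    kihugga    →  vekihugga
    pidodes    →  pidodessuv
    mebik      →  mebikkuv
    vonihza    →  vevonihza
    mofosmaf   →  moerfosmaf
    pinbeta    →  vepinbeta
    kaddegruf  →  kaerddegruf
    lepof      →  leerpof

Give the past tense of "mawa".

"mawa" ends in -a. The stems ending in -a (kihugga → vekihugga, pinbeta → vepinbeta, vonihza → vevonihza) add the prefix ve-.
The other patterns: stems ending in -f insert -er- after the first vowel; stems ending in -k or -s double the final consonant and add -uv.
So mawa → vemawa.

vemawa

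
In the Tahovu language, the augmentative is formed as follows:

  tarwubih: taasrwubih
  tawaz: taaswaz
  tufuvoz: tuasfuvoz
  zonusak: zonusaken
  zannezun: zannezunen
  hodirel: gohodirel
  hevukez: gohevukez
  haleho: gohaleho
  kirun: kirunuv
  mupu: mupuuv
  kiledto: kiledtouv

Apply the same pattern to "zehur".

tawaz and hevukez both end in -z yet inflect differently (taaswaz, gohevukez), so the final letter is not what conditions the rule; the first letter is.
"zehur" begins with z-. The stems beginning with z- (zonusak → zonusaken, zannezun → zannezunen) add -en.
So zehur → zehuren.

zehuren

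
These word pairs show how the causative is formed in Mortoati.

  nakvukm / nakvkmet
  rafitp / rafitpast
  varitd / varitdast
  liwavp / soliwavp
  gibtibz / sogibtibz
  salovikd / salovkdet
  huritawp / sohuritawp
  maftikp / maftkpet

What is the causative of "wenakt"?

"wenakt" has second-to-last letter 'k'. The stems whose second-to-last letter is 'k' (salovikd → salovkdet, maftikp → maftkpet, nakvukm → nakvkmet) delete the last vowel and add -et.
So wenakt → wenktet.

wenktet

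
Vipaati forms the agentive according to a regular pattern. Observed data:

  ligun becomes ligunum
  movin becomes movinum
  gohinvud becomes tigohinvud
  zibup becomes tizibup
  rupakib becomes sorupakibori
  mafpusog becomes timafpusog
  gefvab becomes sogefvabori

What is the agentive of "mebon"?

mebonum

"mebon" ends in -n. The stems ending in -n (ligun → ligunum, movin → movinum) add -um.
The other patterns: stems ending in -b add so- … -ori around the stem; stems ending in -d, -g or -p add the prefix ti-.
So mebon → mebonum.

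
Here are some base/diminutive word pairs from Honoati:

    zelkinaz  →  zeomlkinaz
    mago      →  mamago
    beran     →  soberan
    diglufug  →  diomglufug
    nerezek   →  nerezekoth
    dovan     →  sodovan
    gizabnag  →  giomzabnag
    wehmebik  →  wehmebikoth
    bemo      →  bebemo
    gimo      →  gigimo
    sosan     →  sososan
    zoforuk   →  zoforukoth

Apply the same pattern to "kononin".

beran and zelkinaz both have last vowel 'a' yet inflect differently (soberan, zeomlkinaz), so the last vowel is not what conditions the rule; the final letter is.
"kononin" ends in -n. The stems ending in -n (beran → soberan, dovan → sodovan, sosan → sososan) add the prefix so-.
So kononin → sokononin.

sokononin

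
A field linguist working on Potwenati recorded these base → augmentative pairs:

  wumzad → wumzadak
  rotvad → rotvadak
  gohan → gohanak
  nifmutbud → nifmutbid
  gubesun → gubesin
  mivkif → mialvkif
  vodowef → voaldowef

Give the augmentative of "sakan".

sakanak

wumzad and nifmutbud both end in -d yet inflect differently (wumzadak, nifmutbid), so the final letter is not what conditions the rule; the last vowel is.
"sakan" has last vowel 'a'. The stems whose last vowel is 'a' (wumzad → wumzadak, rotvad → rotvadak, gohan → gohanak) add -ak.
So sakan → sakanak.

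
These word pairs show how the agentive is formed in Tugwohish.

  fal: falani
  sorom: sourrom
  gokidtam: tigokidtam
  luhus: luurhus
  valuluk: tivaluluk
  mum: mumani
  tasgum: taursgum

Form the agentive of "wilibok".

mum and tasgum both end in -m yet inflect differently (mumani, taursgum), so the final letter is not what conditions the rule; the number of vowels is.
"wilibok" has 3 vowels. The stems with 3 vowels (valuluk → tivaluluk, gokidtam → tigokidtam) add the prefix ti-.
The other patterns: stems with 1 vowel add -ani; stems with 2 vowels insert -ur- after the first vowel.
So wilibok → tiwilibok.

tiwilibok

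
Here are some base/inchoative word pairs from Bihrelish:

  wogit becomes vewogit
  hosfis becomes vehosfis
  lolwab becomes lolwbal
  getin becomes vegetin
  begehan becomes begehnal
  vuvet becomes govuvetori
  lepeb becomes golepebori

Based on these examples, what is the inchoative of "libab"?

libbal

getin and begehan both end in -n yet inflect differently (vegetin, begehnal), so the final letter is not what conditions the rule; the last vowel is.
"libab" has last vowel 'a'. The stems whose last vowel is 'a' (lolwab → lolwbal, begehan → begehnal) delete the last vowel and add -al.
The other patterns: stems whose last vowel is 'i' add the prefix ve-; stems whose last vowel is 'e' add go- … -ori around the stem.
So libab → libbal.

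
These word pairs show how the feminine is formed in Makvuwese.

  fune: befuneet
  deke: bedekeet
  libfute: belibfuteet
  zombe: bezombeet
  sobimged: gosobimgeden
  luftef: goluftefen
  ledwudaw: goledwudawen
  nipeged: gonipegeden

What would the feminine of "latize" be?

belatizeet

fune and sobimged both have last vowel 'e' yet inflect differently (befuneet, gosobimgeden), so the last vowel is not what conditions the rule; the final letter is.
"latize" ends in -e. The stems ending in -e (fune → befuneet, deke → bedekeet, libfute → belibfuteet) add be- … -et around the stem.
So latize → belatizeet.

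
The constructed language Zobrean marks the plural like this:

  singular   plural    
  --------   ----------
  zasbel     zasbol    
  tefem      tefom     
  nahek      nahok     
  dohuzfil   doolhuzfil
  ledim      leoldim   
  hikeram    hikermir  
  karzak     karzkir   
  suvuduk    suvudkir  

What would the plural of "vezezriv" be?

veolzezriv

zasbel and dohuzfil both end in -l yet inflect differently (zasbol, doolhuzfil), so the final letter is not what conditions the rule; the last vowel is.
"vezezriv" has last vowel 'i'. The stems whose last vowel is 'i' (dohuzfil → doolhuzfil, ledim → leoldim) insert -ol- after the first vowel.
So vezezriv → veolzezriv.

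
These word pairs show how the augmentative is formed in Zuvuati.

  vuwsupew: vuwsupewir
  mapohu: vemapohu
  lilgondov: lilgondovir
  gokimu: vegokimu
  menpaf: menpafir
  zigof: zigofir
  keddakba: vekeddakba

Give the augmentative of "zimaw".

keddakba and menpaf both have last vowel 'a' yet inflect differently (vekeddakba, menpafir), so the last vowel is not what conditions the rule; whether the stem ends in a vowel or a consonant is.
"zimaw" ends in a consonant. The stems ending in a consonant (lilgondov → lilgondovir, zigof → zigofir, menpaf → menpafir) add -ir.
The other pattern: stems ending in a vowel add the prefix ve-.
So zimaw → zimawir.

zimawir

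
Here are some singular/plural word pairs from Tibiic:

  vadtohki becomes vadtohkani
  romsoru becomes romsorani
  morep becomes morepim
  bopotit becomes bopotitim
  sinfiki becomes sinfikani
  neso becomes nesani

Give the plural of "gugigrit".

gugigritim

vadtohki and bopotit both have last vowel 'i' yet inflect differently (vadtohkani, bopotitim), so the last vowel is not what conditions the rule; whether the stem ends in a vowel or a consonant is.
"gugigrit" ends in a consonant. The stems ending in a consonant (morep → morepim, bopotit → bopotitim) add -im.
The other pattern: stems ending in a vowel drop the final letter and add -ani.
So gugigrit → gugigritim.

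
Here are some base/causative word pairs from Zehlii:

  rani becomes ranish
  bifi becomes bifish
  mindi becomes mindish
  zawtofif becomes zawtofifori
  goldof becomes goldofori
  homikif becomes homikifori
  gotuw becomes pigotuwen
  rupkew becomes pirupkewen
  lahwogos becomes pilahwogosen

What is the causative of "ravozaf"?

ravozafori

rani and zawtofif both have last vowel 'i' yet inflect differently (ranish, zawtofifori), so the last vowel is not what conditions the rule; the final letter is.
"ravozaf" ends in -f. The stems ending in -f (zawtofif → zawtofifori, goldof → goldofori, homikif → homikifori) add -ori.
So ravozaf → ravozafori.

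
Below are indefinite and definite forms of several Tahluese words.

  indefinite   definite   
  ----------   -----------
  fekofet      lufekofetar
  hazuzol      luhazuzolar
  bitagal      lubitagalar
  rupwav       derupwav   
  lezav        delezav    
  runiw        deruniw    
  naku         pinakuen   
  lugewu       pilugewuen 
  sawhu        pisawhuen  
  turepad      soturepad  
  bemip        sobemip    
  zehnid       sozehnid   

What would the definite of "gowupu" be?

pigowupuen

bitagal and rupwav both have last vowel 'a' yet inflect differently (lubitagalar, derupwav), so the last vowel is not what conditions the rule; the final letter is.
"gowupu" ends in -u. The stems ending in -u (naku → pinakuen, lugewu → pilugewuen, sawhu → pisawhuen) add pi- … -en around the stem.
So gowupu → pigowupuen.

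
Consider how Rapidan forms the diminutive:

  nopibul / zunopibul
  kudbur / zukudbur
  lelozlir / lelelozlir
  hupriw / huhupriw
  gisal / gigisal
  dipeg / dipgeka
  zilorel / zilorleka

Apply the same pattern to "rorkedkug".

zurorkedkug

kudbur and lelozlir both end in -r yet inflect differently (zukudbur, lelelozlir), so the final letter is not what conditions the rule; the last vowel is.
"rorkedkug" has last vowel 'u'. The stems whose last vowel is 'u' (nopibul → zunopibul, kudbur → zukudbur) add the prefix zu-.
So rorkedkug → zurorkedkug.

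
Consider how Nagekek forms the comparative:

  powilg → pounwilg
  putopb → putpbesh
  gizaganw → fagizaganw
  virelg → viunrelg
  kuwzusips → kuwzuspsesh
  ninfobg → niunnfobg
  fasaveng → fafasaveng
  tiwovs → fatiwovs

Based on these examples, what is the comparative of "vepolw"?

veunpolw

kuwzusips and tiwovs both end in -s yet inflect differently (kuwzuspsesh, fatiwovs), so the final letter is not what conditions the rule; the second-to-last letter is.
"vepolw" has second-to-last letter 'l'. The stems whose second-to-last letter is 'l' (virelg → viunrelg, powilg → pounwilg) insert -un- after the first vowel.
The other patterns: stems whose second-to-last letter is 'p' delete the last vowel and add -esh; stems whose second-to-last letter is 'n' or 'v' add the prefix fa-.
So vepolw → veunpolw.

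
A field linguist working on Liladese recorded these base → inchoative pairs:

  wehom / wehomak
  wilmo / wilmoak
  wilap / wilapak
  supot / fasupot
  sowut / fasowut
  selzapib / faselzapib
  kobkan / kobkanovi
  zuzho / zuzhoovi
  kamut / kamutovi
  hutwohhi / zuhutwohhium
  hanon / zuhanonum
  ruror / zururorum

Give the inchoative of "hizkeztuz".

wilmo and zuzho both end in -o yet inflect differently (wilmoak, zuzhoovi), so the final letter is not what conditions the rule; the first letter is.
"hizkeztuz" begins with h-. The stems beginning with h- (hutwohhi → zuhutwohhium, hanon → zuhanonum) add zu- … -um around the stem.
The other patterns: stems beginning with w- add -ak; stems beginning with s- add the prefix fa-; stems beginning with k- or z- add -ovi.
So hizkeztuz → zuhizkeztuzum.

zuhizkeztuzum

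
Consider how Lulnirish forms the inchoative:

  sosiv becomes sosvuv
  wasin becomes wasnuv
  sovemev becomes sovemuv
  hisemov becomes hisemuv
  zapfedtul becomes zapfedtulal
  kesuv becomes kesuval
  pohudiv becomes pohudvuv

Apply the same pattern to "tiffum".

tiffumal

"tiffum" has last vowel 'u'. The stems whose last vowel is 'u' (zapfedtul → zapfedtulal, kesuv → kesuval) add -al.
So tiffum → tiffumal.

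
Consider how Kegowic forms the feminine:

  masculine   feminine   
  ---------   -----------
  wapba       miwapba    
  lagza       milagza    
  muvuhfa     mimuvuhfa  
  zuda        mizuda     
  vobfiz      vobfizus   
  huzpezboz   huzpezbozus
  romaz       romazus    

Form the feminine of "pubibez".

pubibezus

wapba and romaz both have last vowel 'a' yet inflect differently (miwapba, romazus), so the last vowel is not what conditions the rule; the final letter is.
"pubibez" ends in -z. The stems ending in -z (vobfiz → vobfizus, huzpezboz → huzpezbozus, romaz → romazus) add -us.
The other pattern: stems ending in -a add the prefix mi-.
So pubibez → pubibezus.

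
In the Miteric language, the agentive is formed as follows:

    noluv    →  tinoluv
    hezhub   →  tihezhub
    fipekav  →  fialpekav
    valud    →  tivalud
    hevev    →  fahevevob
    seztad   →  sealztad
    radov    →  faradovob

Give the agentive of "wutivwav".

wualtivwav

noluv and fipekav both end in -v yet inflect differently (tinoluv, fialpekav), so the final letter is not what conditions the rule; the last vowel is.
"wutivwav" has last vowel 'a'. The stems whose last vowel is 'a' (fipekav → fialpekav, seztad → sealztad) insert -al- after the first vowel.
So wutivwav → wualtivwav.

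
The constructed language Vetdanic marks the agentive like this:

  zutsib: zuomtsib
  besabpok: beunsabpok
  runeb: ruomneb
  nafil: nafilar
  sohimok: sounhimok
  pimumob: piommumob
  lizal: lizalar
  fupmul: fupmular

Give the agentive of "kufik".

pimumob and besabpok both have last vowel 'o' yet inflect differently (piommumob, beunsabpok), so the last vowel is not what conditions the rule; the final letter is.
"kufik" ends in -k. The stems ending in -k (besabpok → beunsabpok, sohimok → sounhimok) insert -un- after the first vowel.
So kufik → kuunfik.

kuunfik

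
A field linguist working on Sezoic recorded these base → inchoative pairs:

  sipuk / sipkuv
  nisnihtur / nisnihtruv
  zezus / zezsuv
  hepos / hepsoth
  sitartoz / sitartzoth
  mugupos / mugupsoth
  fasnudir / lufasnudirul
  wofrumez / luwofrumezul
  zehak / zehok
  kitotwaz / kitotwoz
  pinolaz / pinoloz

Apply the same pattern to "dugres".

ludugresul

zezus and hepos both end in -s yet inflect differently (zezsuv, hepsoth), so the final letter is not what conditions the rule; the last vowel is.
"dugres" has last vowel 'e'. The one such stem in the data (wofrumez → luwofrumezul) adds lu- … -ul around the stem, so the same rule applies.
The other patterns: stems whose last vowel is 'u' delete the last vowel and add -uv; stems whose last vowel is 'o' delete the last vowel and add -oth; stems whose last vowel is 'a' change the last vowel to 'o'.
So dugres → ludugresul.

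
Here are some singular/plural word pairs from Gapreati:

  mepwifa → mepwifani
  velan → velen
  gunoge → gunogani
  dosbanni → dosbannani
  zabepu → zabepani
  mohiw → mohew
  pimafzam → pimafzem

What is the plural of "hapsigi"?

mepwifa and velan both have last vowel 'a' yet inflect differently (mepwifani, velen), so the last vowel is not what conditions the rule; whether the stem ends in a vowel or a consonant is.
"hapsigi" ends in a vowel. The stems ending in a vowel (zabepu → zabepani, gunoge → gunogani, mepwifa → mepwifani) drop the final letter and add -ani.
The other pattern: stems ending in a consonant change the last vowel to 'e'.
So hapsigi → hapsigani.

hapsigani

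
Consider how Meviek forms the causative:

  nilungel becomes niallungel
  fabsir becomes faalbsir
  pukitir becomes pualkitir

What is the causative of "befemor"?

Every pair shown (nilungel → niallungel, fabsir → faalbsir, pukitir → pualkitir) follows the same rule: insert -al- after the first vowel.
So befemor → bealfemor.

bealfemor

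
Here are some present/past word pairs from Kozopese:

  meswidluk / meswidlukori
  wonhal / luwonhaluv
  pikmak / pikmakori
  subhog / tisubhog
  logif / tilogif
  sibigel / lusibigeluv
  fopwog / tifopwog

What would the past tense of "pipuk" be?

pipukori

wonhal and pikmak both have last vowel 'a' yet inflect differently (luwonhaluv, pikmakori), so the last vowel is not what conditions the rule; the final letter is.
"pipuk" ends in -k. The stems ending in -k (meswidluk → meswidlukori, pikmak → pikmakori) add -ori.
The other patterns: stems ending in -l add lu- … -uv around the stem; stems ending in -f or -g add the prefix ti-.
So pipuk → pipukori.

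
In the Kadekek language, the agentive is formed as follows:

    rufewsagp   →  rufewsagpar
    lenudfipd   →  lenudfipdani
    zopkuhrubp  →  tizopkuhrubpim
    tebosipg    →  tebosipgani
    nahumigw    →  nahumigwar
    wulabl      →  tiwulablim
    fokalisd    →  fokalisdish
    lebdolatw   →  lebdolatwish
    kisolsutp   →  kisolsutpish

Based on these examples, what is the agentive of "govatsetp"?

rufewsagp and zopkuhrubp both end in -p yet inflect differently (rufewsagpar, tizopkuhrubpim), so the final letter is not what conditions the rule; the second-to-last letter is.
"govatsetp" has second-to-last letter 't'. The stems whose second-to-last letter is 't' (lebdolatw → lebdolatwish, kisolsutp → kisolsutpish) add -ish.
The other patterns: stems whose second-to-last letter is 'g' add -ar; stems whose second-to-last letter is 'b' add ti- … -im around the stem; stems whose second-to-last letter is 'p' add -ani.
So govatsetp → govatsetpish.

govatsetpish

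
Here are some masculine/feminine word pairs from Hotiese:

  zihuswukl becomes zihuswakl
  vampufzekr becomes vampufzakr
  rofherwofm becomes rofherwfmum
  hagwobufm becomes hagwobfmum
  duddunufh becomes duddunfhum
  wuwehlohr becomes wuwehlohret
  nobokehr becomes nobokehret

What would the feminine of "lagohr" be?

vampufzekr and wuwehlohr both end in -r yet inflect differently (vampufzakr, wuwehlohret), so the final letter is not what conditions the rule; the second-to-last letter is.
"lagohr" has second-to-last letter 'h'. The stems whose second-to-last letter is 'h' (wuwehlohr → wuwehlohret, nobokehr → nobokehret) add -et.
The other patterns: stems whose second-to-last letter is 'k' change the last vowel to 'a'; stems whose second-to-last letter is 'f' delete the last vowel and add -um.
So lagohr → lagohret.

lagohret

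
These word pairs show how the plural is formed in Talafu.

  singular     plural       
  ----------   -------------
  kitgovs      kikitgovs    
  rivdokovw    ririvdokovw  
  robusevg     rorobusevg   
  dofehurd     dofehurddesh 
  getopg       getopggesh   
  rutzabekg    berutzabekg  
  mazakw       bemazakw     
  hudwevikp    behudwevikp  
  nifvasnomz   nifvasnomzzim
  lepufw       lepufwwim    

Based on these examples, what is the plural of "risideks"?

"risideks" has second-to-last letter 'k'. The stems whose second-to-last letter is 'k' (rutzabekg → berutzabekg, mazakw → bemazakw, hudwevikp → behudwevikp) add the prefix be-.
So risideks → berisideks.

berisideks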